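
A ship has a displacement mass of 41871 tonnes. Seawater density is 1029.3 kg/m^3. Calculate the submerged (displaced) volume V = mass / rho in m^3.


Formula: V = mass / rho
Step 1 — convert tonnes to kg: 41871 t * 1000 = 41871000 kg
Step 2 — V = 41871000 / 1029.3 ≈ 40679 m^3 (5 s.f.)

40679 m^3


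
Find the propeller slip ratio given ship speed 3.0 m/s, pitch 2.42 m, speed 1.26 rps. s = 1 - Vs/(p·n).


Formula: s = 1 - Vs / (p * n)
Step 1 — p * n = 2.42 * 1.26 = 3.0492
Step 2 — Vs / (p*n) = 3.0 / 3.0492 = 0.983865 (6 d.p.)
Step 3 — s = 1 - 0.983865 = 0.016135

0.016135


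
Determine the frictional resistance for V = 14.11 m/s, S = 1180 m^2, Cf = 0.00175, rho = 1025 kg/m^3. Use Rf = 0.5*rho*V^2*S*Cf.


Formula: Rf = 0.5 * rho * V^2 * S * Cf
Step 1 — V^2 = 14.11^2 = 199.0921
Step 2 — 0.5 * rho * V^2 = 0.5 * 1025 * 199.0921 = 102034.70125
Step 3 — Rf = 102034.70125 * 1180 * 0.00175 ≈ 210700 N (5 s.f.)

210700 N


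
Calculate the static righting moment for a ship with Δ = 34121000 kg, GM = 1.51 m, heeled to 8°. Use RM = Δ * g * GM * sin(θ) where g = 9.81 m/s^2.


Formula: GZ = GM * sin(theta); RM = disp * g * GZ
Step 1 — GZ = 1.51 * sin(8°) = 1.51 * 0.139173 = 0.210151 m
Step 2 — RM = 34121000 * 9.81 * 0.210151 ≈ 70343000 N·m (5 s.f.)

70343000 N·m


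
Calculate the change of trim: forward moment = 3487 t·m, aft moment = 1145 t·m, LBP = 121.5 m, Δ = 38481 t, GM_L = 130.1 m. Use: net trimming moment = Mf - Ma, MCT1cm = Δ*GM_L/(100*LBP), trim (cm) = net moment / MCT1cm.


Formula: net trimming moment = Mf - Ma; MCT1cm = Δ*GM_L/(100*LBP); trim = net moment / MCT1cm
Step 1 — net trimming moment = 3487 - 1145 = 2342 t·m
Step 2 — MCT1cm = 38481 * 130.1 / (100 * 121.5) = 412.0476 t·m/cm
Step 3 — trim = 2342 / 412.0476 ≈ 5.6838 cm (5 s.f.)

5.6838 cm


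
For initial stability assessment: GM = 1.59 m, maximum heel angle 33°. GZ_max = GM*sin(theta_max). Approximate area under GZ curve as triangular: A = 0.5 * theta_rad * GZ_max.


Formula: GZ_max = GM * sin(theta); Area = 0.5 * theta_rad * GZ_max
Step 1 — GZ_max = 1.59 * sin(33°) = 1.59 * 0.544639 = 0.865976 m
Step 2 — theta_rad = 33 * pi/180 = 0.575959 rad
Step 3 — Area = 0.5 * 0.575959 * 0.865976 ≈ 0.24938 m·rad (5 s.f.)

0.24938 m·rad


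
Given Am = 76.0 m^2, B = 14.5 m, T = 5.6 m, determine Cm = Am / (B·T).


Formula: Cm = Am / (B * T)
Step 1 — B * T = 14.5 * 5.6 = 81.2 m^2
Step 2 — Cm = 76.0 / 81.2 ≈ 0.93596 (5 s.f.)

0.93596


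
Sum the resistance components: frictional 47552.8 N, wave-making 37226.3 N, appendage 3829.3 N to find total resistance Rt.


Formula: Rt = Rf + Rw + Ra
Substituting: Rt = 47552.8 + 37226.3 + 3829.3
Result: Rt = 88608.4 N

88608.4 N


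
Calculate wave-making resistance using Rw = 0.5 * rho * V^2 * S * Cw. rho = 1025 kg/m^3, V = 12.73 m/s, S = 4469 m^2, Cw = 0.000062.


Formula: Rw = 0.5 * rho * V^2 * S * Cw
Step 1 — V^2 = 12.73^2 = 162.0529
Step 2 — 0.5 * rho * V^2 = 0.5 * 1025 * 162.0529 = 83052.11125
Step 3 — Rw = 83052.11125 * 4469 * 0.000062 ≈ 23012 N (5 s.f.)

23012 N


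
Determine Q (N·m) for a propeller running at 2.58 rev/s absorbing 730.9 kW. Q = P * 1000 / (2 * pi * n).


Formula: Q = P_W / (2 * pi * n)
Step 1 — P_W = 730.9 kW * 1000 = 730900.0 W
Step 2 — 2 * pi * n = 2 * pi * 2.58 = 16.210618
Step 3 — Q = 730900.0 / 16.210618 ≈ 45088 N·m (5 s.f.)

45088 N·m


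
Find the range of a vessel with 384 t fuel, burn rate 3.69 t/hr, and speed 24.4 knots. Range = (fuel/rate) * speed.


Formula: endurance = fuel / rate; range = endurance * speed
Step 1 — endurance = 384 / 3.69 = 104.065 hours
Step 2 — range = 104.065 * 24.4 ≈ 2539.2 nautical miles (5 s.f.)

2539.2 NM


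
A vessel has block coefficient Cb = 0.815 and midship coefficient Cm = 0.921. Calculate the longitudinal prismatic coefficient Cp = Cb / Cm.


Formula: Cp = Cb / Cm
Substituting: Cp = 0.815 / 0.921
Result: Cp ≈ 0.88491 (5 s.f.)

0.88491


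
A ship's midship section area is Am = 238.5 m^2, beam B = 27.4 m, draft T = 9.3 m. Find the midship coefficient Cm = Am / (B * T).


Formula: Cm = Am / (B * T)
Step 1 — B * T = 27.4 * 9.3 = 254.82 m^2
Step 2 — Cm = 238.5 / 254.82 ≈ 0.93595 (5 s.f.)

0.93595


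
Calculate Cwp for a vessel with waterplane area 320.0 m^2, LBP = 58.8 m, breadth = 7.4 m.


Formula: Cwp = Aw / (L * B)
Step 1 — L * B = 58.8 * 7.4 = 435.12 m^2
Step 2 — Cwp = 320.0 / 435.12 ≈ 0.73543 (5 s.f.)

0.73543


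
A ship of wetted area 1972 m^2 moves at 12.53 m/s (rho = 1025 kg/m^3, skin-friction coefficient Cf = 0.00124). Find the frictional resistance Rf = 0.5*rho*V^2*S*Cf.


Formula: Rf = 0.5 * rho * V^2 * S * Cf
Step 1 — V^2 = 12.53^2 = 157.0009
Step 2 — 0.5 * rho * V^2 = 0.5 * 1025 * 157.0009 = 80462.96125
Step 3 — Rf = 80462.96125 * 1972 * 0.00124 ≈ 196750 N (5 s.f.)

196750 N


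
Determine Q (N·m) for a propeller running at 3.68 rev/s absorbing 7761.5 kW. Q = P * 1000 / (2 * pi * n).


Formula: Q = P_W / (2 * pi * n)
Step 1 — P_W = 7761.5 kW * 1000 = 7761500.0 W
Step 2 — 2 * pi * n = 2 * pi * 3.68 = 23.122122
Step 3 — Q = 7761500.0 / 23.122122 ≈ 335670 N·m (5 s.f.)

335670 N·m


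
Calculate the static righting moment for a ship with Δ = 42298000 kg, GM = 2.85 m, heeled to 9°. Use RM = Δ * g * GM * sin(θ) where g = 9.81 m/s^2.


Formula: GZ = GM * sin(theta); RM = disp * g * GZ
Step 1 — GZ = 2.85 * sin(9°) = 2.85 * 0.156434 = 0.445837 m
Step 2 — RM = 42298000 * 9.81 * 0.445837 ≈ 185000000 N·m (5 s.f.)

185000000 N·m


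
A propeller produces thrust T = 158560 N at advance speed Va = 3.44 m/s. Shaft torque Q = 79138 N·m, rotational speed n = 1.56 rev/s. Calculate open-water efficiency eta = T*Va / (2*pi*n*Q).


Formula: eta = T * Va / (2 * pi * n * Q)
Step 1 — numerator = T * Va = 158560 * 3.44 = 545446.4
Step 2 — 2 * pi * n = 2 * pi * 1.56 = 9.801769
Step 3 — denominator = 9.801769 * 79138 = 775692.4
Step 4 — eta = 545446.4 / 775692.4 ≈ 0.70317 (5 s.f.)

0.70317


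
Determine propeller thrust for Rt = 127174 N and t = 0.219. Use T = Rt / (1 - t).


Formula: T = Rt / (1 - t)
Step 1 — (1 - t) = 1 - 0.219 = 0.781
Step 2 — T = 127174 / 0.781 ≈ 162830 N (5 s.f.)

162830 N


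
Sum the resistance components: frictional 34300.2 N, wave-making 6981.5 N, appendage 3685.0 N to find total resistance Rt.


Formula: Rt = Rf + Rw + Ra
Substituting: Rt = 34300.2 + 6981.5 + 3685.0
Result: Rt = 44966.7 N

44966.7 N


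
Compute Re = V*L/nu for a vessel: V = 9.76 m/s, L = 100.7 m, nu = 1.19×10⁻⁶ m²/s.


Formula: Re = V * L / nu
Step 1 — V * L = 9.76 * 100.7 = 982.832 m^2/s
Step 2 — Re = 982.832 / 1.19e-6 = 8.26e+08

8.26e+08


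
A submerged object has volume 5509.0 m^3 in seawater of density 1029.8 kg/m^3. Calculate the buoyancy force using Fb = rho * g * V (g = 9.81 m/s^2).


Formula: Fb = rho * g * V
Substituting: Fb = 1029.8 * 9.81 * 5509.0
Intermediate: 1029.8 * 9.81 = 10102.338
Result: Fb = 10102.338 * 5509.0 ≈ 55654000 N (5 s.f.)

55654000 N


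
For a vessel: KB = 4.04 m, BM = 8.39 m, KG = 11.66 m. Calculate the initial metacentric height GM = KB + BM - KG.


Formula: GM = KB + BM - KG
Step 1 — KM = KB + BM = 4.04 + 8.39 = 12.43 m
Step 2 — GM = KM - KG = 12.43 - 11.66 = 0.77 m

0.77 m


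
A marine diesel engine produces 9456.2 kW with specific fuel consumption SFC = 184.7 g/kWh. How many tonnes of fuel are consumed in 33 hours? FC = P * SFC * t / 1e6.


Formula: FC (tonnes) = P * SFC * t / 1,000,000
Step 1 — P * SFC * t = 9456.2 * 184.7 * 33 = 57636484.62 g
Step 2 — FC (tonnes) = 57636484.62 / 1,000,000 ≈ 57.636 tonnes (5 s.f.)

57.636 tonnes


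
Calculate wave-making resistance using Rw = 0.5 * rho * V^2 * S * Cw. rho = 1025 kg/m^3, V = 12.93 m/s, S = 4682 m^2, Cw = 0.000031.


Formula: Rw = 0.5 * rho * V^2 * S * Cw
Step 1 — V^2 = 12.93^2 = 167.1849
Step 2 — 0.5 * rho * V^2 = 0.5 * 1025 * 167.1849 = 85682.26125
Step 3 — Rw = 85682.26125 * 4682 * 0.000031 ≈ 12436 N (5 s.f.)

12436 N


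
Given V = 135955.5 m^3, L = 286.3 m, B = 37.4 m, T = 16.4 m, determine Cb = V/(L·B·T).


Formula: Cb = V / (L * B * T)
Step 1 — L * B * T = 286.3 * 37.4 * 16.4 = 175604.968 m^3
Step 2 — Cb = 135955.5 / 175604.968 ≈ 0.77421 (5 s.f.)

0.77421


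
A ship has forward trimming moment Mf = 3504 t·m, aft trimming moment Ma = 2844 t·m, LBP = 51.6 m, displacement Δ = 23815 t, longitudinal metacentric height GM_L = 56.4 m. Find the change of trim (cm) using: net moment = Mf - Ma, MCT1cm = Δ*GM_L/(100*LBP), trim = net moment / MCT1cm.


Formula: net trimming moment = Mf - Ma; MCT1cm = Δ*GM_L/(100*LBP); trim = net moment / MCT1cm
Step 1 — net trimming moment = 3504 - 2844 = 660 t·m
Step 2 — MCT1cm = 23815 * 56.4 / (100 * 51.6) = 260.3035 t·m/cm
Step 3 — trim = 660 / 260.3035 ≈ 2.5355 cm (5 s.f.)

2.5355 cm


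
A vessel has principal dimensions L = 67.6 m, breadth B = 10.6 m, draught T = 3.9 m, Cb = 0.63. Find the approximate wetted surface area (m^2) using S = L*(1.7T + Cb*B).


Formula: S = 1.7*L*T + V/T with V = Cb*L*B*T, i.e. S = L * (1.7*T + Cb*B)
Step 1 — 1.7*T = 1.7 * 3.9 = 6.63 m
Step 2 — Cb*B = 0.63 * 10.6 = 6.678 m
Step 3 — 1.7*T + Cb*B = 6.63 + 6.678 = 13.308 m
Step 4 — S = 67.6 * 13.308 ≈ 899.62 m^2 (5 s.f.)

899.62 m^2


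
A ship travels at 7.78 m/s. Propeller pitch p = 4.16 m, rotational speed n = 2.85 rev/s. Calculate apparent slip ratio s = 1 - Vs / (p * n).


Formula: s = 1 - Vs / (p * n)
Step 1 — p * n = 4.16 * 2.85 = 11.856
Step 2 — Vs / (p*n) = 7.78 / 11.856 = 0.656208 (6 d.p.)
Step 3 — s = 1 - 0.656208 = 0.343792

0.343792


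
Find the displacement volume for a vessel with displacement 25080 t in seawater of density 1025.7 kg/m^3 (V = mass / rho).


Formula: V = mass / rho
Step 1 — convert tonnes to kg: 25080 t * 1000 = 25080000 kg
Step 2 — V = 25080000 / 1025.7 ≈ 24452 m^3 (5 s.f.)

24452 m^3


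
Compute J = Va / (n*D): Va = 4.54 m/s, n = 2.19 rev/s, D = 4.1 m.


Formula: J = Va / (n * D)
Step 1 — n * D = 2.19 * 4.1 = 8.979
Step 2 — J = 4.54 / 8.979 ≈ 0.50562 (5 s.f.)

0.50562


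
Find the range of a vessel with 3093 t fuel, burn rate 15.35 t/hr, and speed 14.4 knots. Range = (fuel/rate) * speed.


Formula: endurance = fuel / rate; range = endurance * speed
Step 1 — endurance = 3093 / 15.35 = 201.4984 hours
Step 2 — range = 201.4984 * 14.4 ≈ 2901.6 nautical miles (5 s.f.)

2901.6 NM


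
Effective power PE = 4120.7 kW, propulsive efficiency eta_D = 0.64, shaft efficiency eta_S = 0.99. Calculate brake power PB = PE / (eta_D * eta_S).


Formula: PB = PE / (eta_D * eta_S)
Step 1 — combined efficiency = eta_D * eta_S = 0.64 * 0.99 = 0.6336
Step 2 — PB = 4120.7 / 0.6336 ≈ 6503.6 kW (5 s.f.)

6503.6 kW


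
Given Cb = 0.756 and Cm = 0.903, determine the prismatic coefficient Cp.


Formula: Cp = Cb / Cm
Substituting: Cp = 0.756 / 0.903
Result: Cp ≈ 0.83721 (5 s.f.)

0.83721


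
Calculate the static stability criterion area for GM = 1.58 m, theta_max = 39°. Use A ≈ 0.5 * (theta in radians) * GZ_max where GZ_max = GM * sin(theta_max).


Formula: GZ_max = GM * sin(theta); Area = 0.5 * theta_rad * GZ_max
Step 1 — GZ_max = 1.58 * sin(39°) = 1.58 * 0.62932 = 0.994326 m
Step 2 — theta_rad = 39 * pi/180 = 0.680678 rad
Step 3 — Area = 0.5 * 0.680678 * 0.994326 ≈ 0.33841 m·rad (5 s.f.)

0.33841 m·rad


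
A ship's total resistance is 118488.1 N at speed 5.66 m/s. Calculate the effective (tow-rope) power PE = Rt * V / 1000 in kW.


Formula: PE = Rt * V / 1000 (kW)
Step 1 — PE (W) = 118488.1 * 5.66 = 670642.646 W
Step 2 — PE (kW) = 670642.646 / 1000 ≈ 670.64 kW (5 s.f.)

670.64 kW


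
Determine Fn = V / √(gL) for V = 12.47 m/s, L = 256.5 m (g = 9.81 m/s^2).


Formula: Fn = V / sqrt(g * L)
Step 1 — g * L = 9.81 * 256.5 = 2516.265
Step 2 — sqrt(g * L) = sqrt(2516.265) = 50.162386
Step 3 — Fn = 12.47 / 50.162386 ≈ 0.24859 (5 s.f.)

0.24859


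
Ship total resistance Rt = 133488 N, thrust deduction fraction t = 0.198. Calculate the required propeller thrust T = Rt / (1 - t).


Formula: T = Rt / (1 - t)
Step 1 — (1 - t) = 1 - 0.198 = 0.802
Step 2 — T = 133488 / 0.802 ≈ 166440 N (5 s.f.)

166440 N


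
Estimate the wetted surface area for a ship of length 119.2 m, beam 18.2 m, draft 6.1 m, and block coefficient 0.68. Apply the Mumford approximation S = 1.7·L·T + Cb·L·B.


Formula: S = 1.7*L*T + V/T with V = Cb*L*B*T, i.e. S = L * (1.7*T + Cb*B)
Step 1 — 1.7*T = 1.7 * 6.1 = 10.37 m
Step 2 — Cb*B = 0.68 * 18.2 = 12.376 m
Step 3 — 1.7*T + Cb*B = 10.37 + 12.376 = 22.746 m
Step 4 — S = 119.2 * 22.746 ≈ 2711.3 m^2 (5 s.f.)

2711.3 m^2


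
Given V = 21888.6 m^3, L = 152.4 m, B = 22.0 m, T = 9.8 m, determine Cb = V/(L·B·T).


Formula: Cb = V / (L * B * T)
Step 1 — L * B * T = 152.4 * 22.0 * 9.8 = 32857.44 m^3
Step 2 — Cb = 21888.6 / 32857.44 ≈ 0.66617 (5 s.f.)

0.66617


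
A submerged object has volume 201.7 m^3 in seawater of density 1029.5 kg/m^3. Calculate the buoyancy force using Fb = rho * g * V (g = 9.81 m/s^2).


Formula: Fb = rho * g * V
Substituting: Fb = 1029.5 * 9.81 * 201.7
Intermediate: 1029.5 * 9.81 = 10099.395
Result: Fb = 10099.395 * 201.7 ≈ 2037000 N (5 s.f.)

2037000 N


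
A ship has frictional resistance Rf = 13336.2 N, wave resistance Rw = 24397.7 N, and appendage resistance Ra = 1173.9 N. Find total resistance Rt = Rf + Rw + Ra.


Formula: Rt = Rf + Rw + Ra
Substituting: Rt = 13336.2 + 24397.7 + 1173.9
Result: Rt = 38907.8 N

38907.8 N


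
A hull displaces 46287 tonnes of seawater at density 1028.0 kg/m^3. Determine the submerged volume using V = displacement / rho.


Formula: V = mass / rho
Step 1 — convert tonnes to kg: 46287 t * 1000 = 46287000 kg
Step 2 — V = 46287000 / 1028.0 ≈ 45026 m^3 (5 s.f.)

45026 m^3


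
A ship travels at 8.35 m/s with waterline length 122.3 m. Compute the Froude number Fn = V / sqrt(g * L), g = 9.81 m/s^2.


Formula: Fn = V / sqrt(g * L)
Step 1 — g * L = 9.81 * 122.3 = 1199.763
Step 2 — sqrt(g * L) = sqrt(1199.763) = 34.637595
Step 3 — Fn = 8.35 / 34.637595 ≈ 0.24107 (5 s.f.)

0.24107


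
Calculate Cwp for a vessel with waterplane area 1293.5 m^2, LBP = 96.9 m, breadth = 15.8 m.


Formula: Cwp = Aw / (L * B)
Step 1 — L * B = 96.9 * 15.8 = 1531.02 m^2
Step 2 — Cwp = 1293.5 / 1531.02 ≈ 0.84486 (5 s.f.)

0.84486


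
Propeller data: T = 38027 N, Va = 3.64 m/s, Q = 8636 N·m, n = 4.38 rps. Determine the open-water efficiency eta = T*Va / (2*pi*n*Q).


Formula: eta = T * Va / (2 * pi * n * Q)
Step 1 — numerator = T * Va = 38027 * 3.64 = 138418.28
Step 2 — 2 * pi * n = 2 * pi * 4.38 = 27.520352
Step 3 — denominator = 27.520352 * 8636 = 237665.76
Step 4 — eta = 138418.28 / 237665.76 ≈ 0.58241 (5 s.f.)

0.58241


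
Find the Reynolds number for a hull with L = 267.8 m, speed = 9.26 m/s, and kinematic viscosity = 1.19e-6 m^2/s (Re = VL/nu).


Formula: Re = V * L / nu
Step 1 — V * L = 9.26 * 267.8 = 2479.828 m^2/s
Step 2 — Re = 2479.828 / 1.19e-6 = 2.08e+09

2.08e+09


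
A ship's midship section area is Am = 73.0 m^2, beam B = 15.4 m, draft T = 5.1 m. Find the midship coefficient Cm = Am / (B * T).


Formula: Cm = Am / (B * T)
Step 1 — B * T = 15.4 * 5.1 = 78.54 m^2
Step 2 — Cm = 73.0 / 78.54 ≈ 0.92946 (5 s.f.)

0.92946


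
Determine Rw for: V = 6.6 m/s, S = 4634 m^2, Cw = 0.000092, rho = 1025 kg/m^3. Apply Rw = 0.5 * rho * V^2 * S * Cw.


Formula: Rw = 0.5 * rho * V^2 * S * Cw
Step 1 — V^2 = 6.6^2 = 43.56
Step 2 — 0.5 * rho * V^2 = 0.5 * 1025 * 43.56 = 22324.5
Step 3 — Rw = 22324.5 * 4634 * 0.000092 ≈ 9517.6 N (5 s.f.)

9517.6 N


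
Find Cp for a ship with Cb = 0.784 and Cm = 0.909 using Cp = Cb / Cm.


Formula: Cp = Cb / Cm
Substituting: Cp = 0.784 / 0.909
Result: Cp ≈ 0.86249 (5 s.f.)

0.86249


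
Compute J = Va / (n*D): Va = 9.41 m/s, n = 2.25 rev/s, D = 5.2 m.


Formula: J = Va / (n * D)
Step 1 — n * D = 2.25 * 5.2 = 11.7
Step 2 — J = 9.41 / 11.7 ≈ 0.80427 (5 s.f.)

0.80427


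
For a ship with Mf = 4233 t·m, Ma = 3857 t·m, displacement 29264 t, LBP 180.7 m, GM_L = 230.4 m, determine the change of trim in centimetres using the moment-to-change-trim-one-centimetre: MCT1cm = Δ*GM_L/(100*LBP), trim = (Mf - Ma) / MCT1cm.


Formula: net trimming moment = Mf - Ma; MCT1cm = Δ*GM_L/(100*LBP); trim = net moment / MCT1cm
Step 1 — net trimming moment = 4233 - 3857 = 376 t·m
Step 2 — MCT1cm = 29264 * 230.4 / (100 * 180.7) = 373.1281 t·m/cm
Step 3 — trim = 376 / 373.1281 ≈ 1.0077 cm (5 s.f.)

1.0077 cm


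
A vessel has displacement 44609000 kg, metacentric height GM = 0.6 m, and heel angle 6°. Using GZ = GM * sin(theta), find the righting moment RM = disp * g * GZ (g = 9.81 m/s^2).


Formula: GZ = GM * sin(theta); RM = disp * g * GZ
Step 1 — GZ = 0.6 * sin(6°) = 0.6 * 0.104528 = 0.062717 m
Step 2 — RM = 44609000 * 9.81 * 0.062717 ≈ 27446000 N·m (5 s.f.)

27446000 N·m


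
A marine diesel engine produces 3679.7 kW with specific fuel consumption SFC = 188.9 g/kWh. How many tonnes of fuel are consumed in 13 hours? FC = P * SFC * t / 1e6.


Formula: FC (tonnes) = P * SFC * t / 1,000,000
Step 1 — P * SFC * t = 3679.7 * 188.9 * 13 = 9036239.29 g
Step 2 — FC (tonnes) = 9036239.29 / 1,000,000 ≈ 9.0362 tonnes (5 s.f.)

9.0362 tonnes


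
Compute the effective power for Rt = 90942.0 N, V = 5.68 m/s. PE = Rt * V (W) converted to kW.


Formula: PE = Rt * V / 1000 (kW)
Step 1 — PE (W) = 90942.0 * 5.68 = 516550.56 W
Step 2 — PE (kW) = 516550.56 / 1000 ≈ 516.55 kW (5 s.f.)

516.55 kW


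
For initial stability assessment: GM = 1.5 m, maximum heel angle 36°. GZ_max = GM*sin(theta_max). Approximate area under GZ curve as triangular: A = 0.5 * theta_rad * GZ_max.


Formula: GZ_max = GM * sin(theta); Area = 0.5 * theta_rad * GZ_max
Step 1 — GZ_max = 1.5 * sin(36°) = 1.5 * 0.587785 = 0.881678 m
Step 2 — theta_rad = 36 * pi/180 = 0.628319 rad
Step 3 — Area = 0.5 * 0.628319 * 0.881678 ≈ 0.27699 m·rad (5 s.f.)

0.27699 m·rad


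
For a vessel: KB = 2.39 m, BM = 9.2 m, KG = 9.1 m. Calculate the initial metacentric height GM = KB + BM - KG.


Formula: GM = KB + BM - KG
Step 1 — KM = KB + BM = 2.39 + 9.2 = 11.59 m
Step 2 — GM = KM - KG = 11.59 - 9.1 = 2.49 m

2.49 m


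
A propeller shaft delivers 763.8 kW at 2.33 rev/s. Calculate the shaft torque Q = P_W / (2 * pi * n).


Formula: Q = P_W / (2 * pi * n)
Step 1 — P_W = 763.8 kW * 1000 = 763800.0 W
Step 2 — 2 * pi * n = 2 * pi * 2.33 = 14.639822
Step 3 — Q = 763800.0 / 14.639822 ≈ 52173 N·m (5 s.f.)

52173 N·m


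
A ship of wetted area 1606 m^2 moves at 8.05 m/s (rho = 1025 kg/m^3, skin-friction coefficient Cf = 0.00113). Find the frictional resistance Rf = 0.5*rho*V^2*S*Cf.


Formula: Rf = 0.5 * rho * V^2 * S * Cf
Step 1 — V^2 = 8.05^2 = 64.8025
Step 2 — 0.5 * rho * V^2 = 0.5 * 1025 * 64.8025 = 33211.28125
Step 3 — Rf = 33211.28125 * 1606 * 0.00113 ≈ 60271 N (5 s.f.)

60271 N


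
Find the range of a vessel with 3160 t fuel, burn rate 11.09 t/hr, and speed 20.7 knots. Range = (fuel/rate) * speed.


Formula: endurance = fuel / rate; range = endurance * speed
Step 1 — endurance = 3160 / 11.09 = 284.9414 hours
Step 2 — range = 284.9414 * 20.7 ≈ 5898.3 nautical miles (5 s.f.)

5898.3 NM


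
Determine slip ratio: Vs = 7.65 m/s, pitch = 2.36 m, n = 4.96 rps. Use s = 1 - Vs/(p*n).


Formula: s = 1 - Vs / (p * n)
Step 1 — p * n = 2.36 * 4.96 = 11.7056
Step 2 — Vs / (p*n) = 7.65 / 11.7056 = 0.653533 (6 d.p.)
Step 3 — s = 1 - 0.653533 = 0.346467

0.346467


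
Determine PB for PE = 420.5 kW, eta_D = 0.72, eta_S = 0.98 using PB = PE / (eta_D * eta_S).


Formula: PB = PE / (eta_D * eta_S)
Step 1 — combined efficiency = eta_D * eta_S = 0.72 * 0.98 = 0.7056
Step 2 — PB = 420.5 / 0.7056 ≈ 595.95 kW (5 s.f.)

595.95 kW


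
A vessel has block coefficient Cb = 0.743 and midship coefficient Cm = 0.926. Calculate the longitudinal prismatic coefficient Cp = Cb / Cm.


Formula: Cp = Cb / Cm
Substituting: Cp = 0.743 / 0.926
Result: Cp ≈ 0.80238 (5 s.f.)

0.80238


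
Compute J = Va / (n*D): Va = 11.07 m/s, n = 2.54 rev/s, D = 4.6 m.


Formula: J = Va / (n * D)
Step 1 — n * D = 2.54 * 4.6 = 11.684
Step 2 — J = 11.07 / 11.684 ≈ 0.94745 (5 s.f.)

0.94745


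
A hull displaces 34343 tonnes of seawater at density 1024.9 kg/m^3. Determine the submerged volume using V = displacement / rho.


Formula: V = mass / rho
Step 1 — convert tonnes to kg: 34343 t * 1000 = 34343000 kg
Step 2 — V = 34343000 / 1024.9 ≈ 33509 m^3 (5 s.f.)

33509 m^3


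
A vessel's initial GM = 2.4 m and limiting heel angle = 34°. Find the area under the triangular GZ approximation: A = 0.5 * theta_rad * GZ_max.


Formula: GZ_max = GM * sin(theta); Area = 0.5 * theta_rad * GZ_max
Step 1 — GZ_max = 2.4 * sin(34°) = 2.4 * 0.559193 = 1.342063 m
Step 2 — theta_rad = 34 * pi/180 = 0.593412 rad
Step 3 — Area = 0.5 * 0.593412 * 1.342063 ≈ 0.39820 m·rad (5 s.f.)

0.39820 m·rad


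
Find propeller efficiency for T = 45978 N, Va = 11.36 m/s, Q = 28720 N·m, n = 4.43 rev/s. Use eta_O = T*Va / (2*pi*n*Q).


Formula: eta = T * Va / (2 * pi * n * Q)
Step 1 — numerator = T * Va = 45978 * 11.36 = 522310.08
Step 2 — 2 * pi * n = 2 * pi * 4.43 = 27.834511
Step 3 — denominator = 27.834511 * 28720 = 799407.16
Step 4 — eta = 522310.08 / 799407.16 ≈ 0.65337 (5 s.f.)

0.65337


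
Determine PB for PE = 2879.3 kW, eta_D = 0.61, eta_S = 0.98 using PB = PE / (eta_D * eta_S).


Formula: PB = PE / (eta_D * eta_S)
Step 1 — combined efficiency = eta_D * eta_S = 0.61 * 0.98 = 0.5978
Step 2 — PB = 2879.3 / 0.5978 ≈ 4816.5 kW (5 s.f.)

4816.5 kW


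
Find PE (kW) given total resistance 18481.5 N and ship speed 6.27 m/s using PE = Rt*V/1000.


Formula: PE = Rt * V / 1000 (kW)
Step 1 — PE (W) = 18481.5 * 6.27 = 115879.005 W
Step 2 — PE (kW) = 115879.005 / 1000 ≈ 115.88 kW (5 s.f.)

115.88 kW


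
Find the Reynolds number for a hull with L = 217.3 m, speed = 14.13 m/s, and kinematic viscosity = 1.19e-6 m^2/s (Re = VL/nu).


Formula: Re = V * L / nu
Step 1 — V * L = 14.13 * 217.3 = 3070.449 m^2/s
Step 2 — Re = 3070.449 / 1.19e-6 = 2.58e+09

2.58e+09


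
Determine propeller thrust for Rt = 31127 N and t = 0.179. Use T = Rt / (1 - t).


Formula: T = Rt / (1 - t)
Step 1 — (1 - t) = 1 - 0.179 = 0.821
Step 2 — T = 31127 / 0.821 ≈ 37914 N (5 s.f.)

37914 N


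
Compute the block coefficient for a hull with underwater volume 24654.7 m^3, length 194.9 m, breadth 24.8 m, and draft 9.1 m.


Formula: Cb = V / (L * B * T)
Step 1 — L * B * T = 194.9 * 24.8 * 9.1 = 43985.032 m^3
Step 2 — Cb = 24654.7 / 43985.032 ≈ 0.56052 (5 s.f.)

0.56052


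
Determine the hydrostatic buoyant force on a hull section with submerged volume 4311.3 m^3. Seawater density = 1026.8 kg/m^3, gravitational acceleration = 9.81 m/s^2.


Formula: Fb = rho * g * V
Substituting: Fb = 1026.8 * 9.81 * 4311.3
Intermediate: 1026.8 * 9.81 = 10072.908
Result: Fb = 10072.908 * 4311.3 ≈ 43427000 N (5 s.f.)

43427000 N


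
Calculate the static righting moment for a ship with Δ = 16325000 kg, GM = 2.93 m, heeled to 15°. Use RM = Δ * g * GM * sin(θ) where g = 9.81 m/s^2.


Formula: GZ = GM * sin(theta); RM = disp * g * GZ
Step 1 — GZ = 2.93 * sin(15°) = 2.93 * 0.258819 = 0.75834 m
Step 2 — RM = 16325000 * 9.81 * 0.75834 ≈ 121450000 N·m (5 s.f.)

121450000 N·m


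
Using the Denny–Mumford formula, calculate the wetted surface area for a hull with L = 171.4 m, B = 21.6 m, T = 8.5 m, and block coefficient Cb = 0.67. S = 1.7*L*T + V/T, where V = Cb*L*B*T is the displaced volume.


Formula: S = 1.7*L*T + V/T with V = Cb*L*B*T, i.e. S = L * (1.7*T + Cb*B)
Step 1 — 1.7*T = 1.7 * 8.5 = 14.45 m
Step 2 — Cb*B = 0.67 * 21.6 = 14.472 m
Step 3 — 1.7*T + Cb*B = 14.45 + 14.472 = 28.922 m
Step 4 — S = 171.4 * 28.922 ≈ 4957.2 m^2 (5 s.f.)

4957.2 m^2


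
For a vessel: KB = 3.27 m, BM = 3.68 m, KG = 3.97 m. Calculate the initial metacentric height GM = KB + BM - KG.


Formula: GM = KB + BM - KG
Step 1 — KM = KB + BM = 3.27 + 3.68 = 6.95 m
Step 2 — GM = KM - KG = 6.95 - 3.97 = 2.98 m

2.98 m


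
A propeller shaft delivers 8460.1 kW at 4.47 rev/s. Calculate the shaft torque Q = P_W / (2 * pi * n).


Formula: Q = P_W / (2 * pi * n)
Step 1 — P_W = 8460.1 kW * 1000 = 8460100.0 W
Step 2 — 2 * pi * n = 2 * pi * 4.47 = 28.085838
Step 3 — Q = 8460100.0 / 28.085838 ≈ 301220 N·m (5 s.f.)

301220 N·m


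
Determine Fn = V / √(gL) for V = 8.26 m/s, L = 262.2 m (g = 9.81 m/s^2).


Formula: Fn = V / sqrt(g * L)
Step 1 — g * L = 9.81 * 262.2 = 2572.182
Step 2 — sqrt(g * L) = sqrt(2572.182) = 50.716684
Step 3 — Fn = 8.26 / 50.716684 ≈ 0.16287 (5 s.f.)

0.16287


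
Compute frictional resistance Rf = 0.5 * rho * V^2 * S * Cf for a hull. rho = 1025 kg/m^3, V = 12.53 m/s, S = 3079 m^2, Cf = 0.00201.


Formula: Rf = 0.5 * rho * V^2 * S * Cf
Step 1 — V^2 = 12.53^2 = 157.0009
Step 2 — 0.5 * rho * V^2 = 0.5 * 1025 * 157.0009 = 80462.96125
Step 3 — Rf = 80462.96125 * 3079 * 0.00201 ≈ 497970 N (5 s.f.)

497970 N


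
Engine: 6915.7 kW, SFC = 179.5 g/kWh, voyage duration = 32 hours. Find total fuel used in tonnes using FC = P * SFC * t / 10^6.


Formula: FC (tonnes) = P * SFC * t / 1,000,000
Step 1 — P * SFC * t = 6915.7 * 179.5 * 32 = 39723780.8 g
Step 2 — FC (tonnes) = 39723780.8 / 1,000,000 ≈ 39.724 tonnes (5 s.f.)

39.724 tonnes


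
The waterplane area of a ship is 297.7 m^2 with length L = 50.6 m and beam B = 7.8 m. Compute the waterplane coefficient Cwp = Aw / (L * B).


Formula: Cwp = Aw / (L * B)
Step 1 — L * B = 50.6 * 7.8 = 394.68 m^2
Step 2 — Cwp = 297.7 / 394.68 ≈ 0.75428 (5 s.f.)

0.75428


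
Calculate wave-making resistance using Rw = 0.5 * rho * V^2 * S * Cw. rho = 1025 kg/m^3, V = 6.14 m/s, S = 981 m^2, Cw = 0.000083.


Formula: Rw = 0.5 * rho * V^2 * S * Cw
Step 1 — V^2 = 6.14^2 = 37.6996
Step 2 — 0.5 * rho * V^2 = 0.5 * 1025 * 37.6996 = 19321.045
Step 3 — Rw = 19321.045 * 981 * 0.000083 ≈ 1573.2 N (5 s.f.)

1573.2 N


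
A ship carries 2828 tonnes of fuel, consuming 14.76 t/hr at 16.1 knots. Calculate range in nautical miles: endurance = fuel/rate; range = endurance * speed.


Formula: endurance = fuel / rate; range = endurance * speed
Step 1 — endurance = 2828 / 14.76 = 191.5989 hours
Step 2 — range = 191.5989 * 16.1 ≈ 3084.7 nautical miles (5 s.f.)

3084.7 NM


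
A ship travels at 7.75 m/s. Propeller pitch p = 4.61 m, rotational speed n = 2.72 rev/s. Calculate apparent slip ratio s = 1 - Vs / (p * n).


Formula: s = 1 - Vs / (p * n)
Step 1 — p * n = 4.61 * 2.72 = 12.5392
Step 2 — Vs / (p*n) = 7.75 / 12.5392 = 0.618062 (6 d.p.)
Step 3 — s = 1 - 0.618062 = 0.381938

0.381938


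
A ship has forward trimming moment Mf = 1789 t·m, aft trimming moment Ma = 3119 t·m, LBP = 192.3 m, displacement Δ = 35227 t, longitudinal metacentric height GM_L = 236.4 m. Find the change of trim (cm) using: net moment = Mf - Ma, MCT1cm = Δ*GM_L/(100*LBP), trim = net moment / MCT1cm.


Formula: net trimming moment = Mf - Ma; MCT1cm = Δ*GM_L/(100*LBP); trim = net moment / MCT1cm
Step 1 — net trimming moment = 1789 - 3119 = -1330 t·m
Step 2 — MCT1cm = 35227 * 236.4 / (100 * 192.3) = 433.0558 t·m/cm
Step 3 — trim = -1330 / 433.0558 ≈ -3.0712 cm (5 s.f.)

-3.0712 cm


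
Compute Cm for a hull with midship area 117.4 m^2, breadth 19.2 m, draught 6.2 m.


Formula: Cm = Am / (B * T)
Step 1 — B * T = 19.2 * 6.2 = 119.04 m^2
Step 2 — Cm = 117.4 / 119.04 ≈ 0.98622 (5 s.f.)

0.98622


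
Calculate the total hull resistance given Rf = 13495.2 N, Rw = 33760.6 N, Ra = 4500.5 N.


Formula: Rt = Rf + Rw + Ra
Substituting: Rt = 13495.2 + 33760.6 + 4500.5
Result: Rt = 51756.3 N

51756.3 N


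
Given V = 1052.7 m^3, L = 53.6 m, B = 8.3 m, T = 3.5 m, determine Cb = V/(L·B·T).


Formula: Cb = V / (L * B * T)
Step 1 — L * B * T = 53.6 * 8.3 * 3.5 = 1557.08 m^3
Step 2 — Cb = 1052.7 / 1557.08 ≈ 0.67607 (5 s.f.)

0.67607


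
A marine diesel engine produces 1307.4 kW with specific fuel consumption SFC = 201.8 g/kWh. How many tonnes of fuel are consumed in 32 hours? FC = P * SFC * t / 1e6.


Formula: FC (tonnes) = P * SFC * t / 1,000,000
Step 1 — P * SFC * t = 1307.4 * 201.8 * 32 = 8442666.24 g
Step 2 — FC (tonnes) = 8442666.24 / 1,000,000 ≈ 8.4427 tonnes (5 s.f.)

8.4427 tonnes


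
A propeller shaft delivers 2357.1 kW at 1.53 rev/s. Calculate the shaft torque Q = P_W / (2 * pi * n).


Formula: Q = P_W / (2 * pi * n)
Step 1 — P_W = 2357.1 kW * 1000 = 2357100.0 W
Step 2 — 2 * pi * n = 2 * pi * 1.53 = 9.613274
Step 3 — Q = 2357100.0 / 9.613274 ≈ 245190 N·m (5 s.f.)

245190 N·m


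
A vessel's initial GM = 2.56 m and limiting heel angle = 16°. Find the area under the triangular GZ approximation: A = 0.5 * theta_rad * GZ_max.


Formula: GZ_max = GM * sin(theta); Area = 0.5 * theta_rad * GZ_max
Step 1 — GZ_max = 2.56 * sin(16°) = 2.56 * 0.275637 = 0.705631 m
Step 2 — theta_rad = 16 * pi/180 = 0.279253 rad
Step 3 — Area = 0.5 * 0.279253 * 0.705631 ≈ 0.098525 m·rad (5 s.f.)

0.098525 m·rad


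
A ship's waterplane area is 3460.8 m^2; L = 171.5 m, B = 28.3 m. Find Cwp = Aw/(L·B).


Formula: Cwp = Aw / (L * B)
Step 1 — L * B = 171.5 * 28.3 = 4853.45 m^2
Step 2 — Cwp = 3460.8 / 4853.45 ≈ 0.71306 (5 s.f.)

0.71306


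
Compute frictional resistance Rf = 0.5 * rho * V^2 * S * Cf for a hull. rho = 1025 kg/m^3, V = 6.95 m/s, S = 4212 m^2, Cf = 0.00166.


Formula: Rf = 0.5 * rho * V^2 * S * Cf
Step 1 — V^2 = 6.95^2 = 48.3025
Step 2 — 0.5 * rho * V^2 = 0.5 * 1025 * 48.3025 = 24755.03125
Step 3 — Rf = 24755.03125 * 4212 * 0.00166 ≈ 173090 N (5 s.f.)

173090 N


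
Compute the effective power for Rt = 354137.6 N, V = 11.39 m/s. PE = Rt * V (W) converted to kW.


Formula: PE = Rt * V / 1000 (kW)
Step 1 — PE (W) = 354137.6 * 11.39 = 4033627.264 W
Step 2 — PE (kW) = 4033627.264 / 1000 ≈ 4033.6 kW (5 s.f.)

4033.6 kW


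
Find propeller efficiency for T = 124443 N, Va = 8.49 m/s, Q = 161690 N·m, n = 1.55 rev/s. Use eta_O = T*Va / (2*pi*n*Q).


Formula: eta = T * Va / (2 * pi * n * Q)
Step 1 — numerator = T * Va = 124443 * 8.49 = 1056521.07
Step 2 — 2 * pi * n = 2 * pi * 1.55 = 9.738937
Step 3 — denominator = 9.738937 * 161690 = 1574688.72
Step 4 — eta = 1056521.07 / 1574688.72 ≈ 0.67094 (5 s.f.)

0.67094


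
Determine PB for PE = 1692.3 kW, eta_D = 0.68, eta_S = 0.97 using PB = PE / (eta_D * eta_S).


Formula: PB = PE / (eta_D * eta_S)
Step 1 — combined efficiency = eta_D * eta_S = 0.68 * 0.97 = 0.6596
Step 2 — PB = 1692.3 / 0.6596 ≈ 2565.6 kW (5 s.f.)

2565.6 kW


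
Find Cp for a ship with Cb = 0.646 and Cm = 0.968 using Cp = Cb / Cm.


Formula: Cp = Cb / Cm
Substituting: Cp = 0.646 / 0.968
Result: Cp ≈ 0.66736 (5 s.f.)

0.66736


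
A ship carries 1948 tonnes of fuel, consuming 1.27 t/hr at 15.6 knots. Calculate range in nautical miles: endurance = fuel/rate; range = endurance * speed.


Formula: endurance = fuel / rate; range = endurance * speed
Step 1 — endurance = 1948 / 1.27 = 1533.8583 hours
Step 2 — range = 1533.8583 * 15.6 ≈ 23928 nautical miles (5 s.f.)

23928 NM


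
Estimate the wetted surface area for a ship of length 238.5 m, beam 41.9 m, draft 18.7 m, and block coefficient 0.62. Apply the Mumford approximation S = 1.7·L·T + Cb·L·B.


Formula: S = 1.7*L*T + V/T with V = Cb*L*B*T, i.e. S = L * (1.7*T + Cb*B)
Step 1 — 1.7*T = 1.7 * 18.7 = 31.79 m
Step 2 — Cb*B = 0.62 * 41.9 = 25.978 m
Step 3 — 1.7*T + Cb*B = 31.79 + 25.978 = 57.768 m
Step 4 — S = 238.5 * 57.768 ≈ 13778 m^2 (5 s.f.)

13778 m^2


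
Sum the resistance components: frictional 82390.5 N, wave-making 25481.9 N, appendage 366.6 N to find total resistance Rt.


Formula: Rt = Rf + Rw + Ra
Substituting: Rt = 82390.5 + 25481.9 + 366.6
Result: Rt = 108239.0 N

108239.0 N


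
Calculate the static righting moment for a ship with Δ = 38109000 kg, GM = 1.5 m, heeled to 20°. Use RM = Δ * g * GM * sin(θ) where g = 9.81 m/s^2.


Formula: GZ = GM * sin(theta); RM = disp * g * GZ
Step 1 — GZ = 1.5 * sin(20°) = 1.5 * 0.34202 = 0.51303 m
Step 2 — RM = 38109000 * 9.81 * 0.51303 ≈ 191800000 N·m (5 s.f.)

191800000 N·m


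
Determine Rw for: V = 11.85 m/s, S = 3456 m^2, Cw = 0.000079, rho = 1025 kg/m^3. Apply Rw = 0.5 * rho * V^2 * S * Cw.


Formula: Rw = 0.5 * rho * V^2 * S * Cw
Step 1 — V^2 = 11.85^2 = 140.4225
Step 2 — 0.5 * rho * V^2 = 0.5 * 1025 * 140.4225 = 71966.53125
Step 3 — Rw = 71966.53125 * 3456 * 0.000079 ≈ 19649 N (5 s.f.)

19649 N


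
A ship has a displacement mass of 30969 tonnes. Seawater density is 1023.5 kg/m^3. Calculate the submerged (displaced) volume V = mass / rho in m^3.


Formula: V = mass / rho
Step 1 — convert tonnes to kg: 30969 t * 1000 = 30969000 kg
Step 2 — V = 30969000 / 1023.5 ≈ 30258 m^3 (5 s.f.)

30258 m^3


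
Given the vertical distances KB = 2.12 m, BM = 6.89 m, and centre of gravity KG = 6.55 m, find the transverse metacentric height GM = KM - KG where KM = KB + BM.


Formula: GM = KB + BM - KG
Step 1 — KM = KB + BM = 2.12 + 6.89 = 9.01 m
Step 2 — GM = KM - KG = 9.01 - 6.55 = 2.46 m

2.46 m


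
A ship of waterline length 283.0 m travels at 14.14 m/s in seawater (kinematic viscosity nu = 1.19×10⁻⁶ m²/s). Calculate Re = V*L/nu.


Formula: Re = V * L / nu
Step 1 — V * L = 14.14 * 283.0 = 4001.62 m^2/s
Step 2 — Re = 4001.62 / 1.19e-6 = 3.36e+09

3.36e+09


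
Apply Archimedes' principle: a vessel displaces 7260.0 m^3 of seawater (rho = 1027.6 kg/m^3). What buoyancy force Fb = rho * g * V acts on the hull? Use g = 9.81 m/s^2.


Formula: Fb = rho * g * V
Substituting: Fb = 1027.6 * 9.81 * 7260.0
Intermediate: 1027.6 * 9.81 = 10080.756
Result: Fb = 10080.756 * 7260.0 ≈ 73186000 N (5 s.f.)

73186000 N


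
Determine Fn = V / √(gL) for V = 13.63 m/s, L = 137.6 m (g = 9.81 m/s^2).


Formula: Fn = V / sqrt(g * L)
Step 1 — g * L = 9.81 * 137.6 = 1349.856
Step 2 — sqrt(g * L) = sqrt(1349.856) = 36.740386
Step 3 — Fn = 13.63 / 36.740386 ≈ 0.37098 (5 s.f.)

0.37098


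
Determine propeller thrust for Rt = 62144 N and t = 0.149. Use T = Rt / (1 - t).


Formula: T = Rt / (1 - t)
Step 1 — (1 - t) = 1 - 0.149 = 0.851
Step 2 — T = 62144 / 0.851 ≈ 73025 N (5 s.f.)

73025 N


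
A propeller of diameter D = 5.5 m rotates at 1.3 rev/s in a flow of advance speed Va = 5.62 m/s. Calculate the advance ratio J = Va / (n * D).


Formula: J = Va / (n * D)
Step 1 — n * D = 1.3 * 5.5 = 7.15
Step 2 — J = 5.62 / 7.15 ≈ 0.78601 (5 s.f.)

0.78601


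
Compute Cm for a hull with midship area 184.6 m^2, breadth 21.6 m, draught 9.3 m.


Formula: Cm = Am / (B * T)
Step 1 — B * T = 21.6 * 9.3 = 200.88 m^2
Step 2 — Cm = 184.6 / 200.88 ≈ 0.91896 (5 s.f.)

0.91896


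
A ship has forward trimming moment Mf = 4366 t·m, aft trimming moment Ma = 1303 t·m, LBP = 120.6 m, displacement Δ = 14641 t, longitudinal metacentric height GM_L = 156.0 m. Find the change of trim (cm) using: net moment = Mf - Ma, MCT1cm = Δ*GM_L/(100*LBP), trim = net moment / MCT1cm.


Formula: net trimming moment = Mf - Ma; MCT1cm = Δ*GM_L/(100*LBP); trim = net moment / MCT1cm
Step 1 — net trimming moment = 4366 - 1303 = 3063 t·m
Step 2 — MCT1cm = 14641 * 156.0 / (100 * 120.6) = 189.3861 t·m/cm
Step 3 — trim = 3063 / 189.3861 ≈ 16.173 cm (5 s.f.)

16.173 cm


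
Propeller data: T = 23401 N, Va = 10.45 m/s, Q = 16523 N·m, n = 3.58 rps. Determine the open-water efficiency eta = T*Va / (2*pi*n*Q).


Formula: eta = T * Va / (2 * pi * n * Q)
Step 1 — numerator = T * Va = 23401 * 10.45 = 244540.45
Step 2 — 2 * pi * n = 2 * pi * 3.58 = 22.493803
Step 3 — denominator = 22.493803 * 16523 = 371665.11
Step 4 — eta = 244540.45 / 371665.11 ≈ 0.65796 (5 s.f.)

0.65796


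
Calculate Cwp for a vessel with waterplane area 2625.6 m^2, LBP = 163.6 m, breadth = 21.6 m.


Formula: Cwp = Aw / (L * B)
Step 1 — L * B = 163.6 * 21.6 = 3533.76 m^2
Step 2 — Cwp = 2625.6 / 3533.76 ≈ 0.74300 (5 s.f.)

0.74300


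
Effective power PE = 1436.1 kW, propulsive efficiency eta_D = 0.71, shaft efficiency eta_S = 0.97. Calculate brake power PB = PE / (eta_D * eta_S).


Formula: PB = PE / (eta_D * eta_S)
Step 1 — combined efficiency = eta_D * eta_S = 0.71 * 0.97 = 0.6887
Step 2 — PB = 1436.1 / 0.6887 ≈ 2085.2 kW (5 s.f.)

2085.2 kW


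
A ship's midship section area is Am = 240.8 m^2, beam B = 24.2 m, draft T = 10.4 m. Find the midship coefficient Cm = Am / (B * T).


Formula: Cm = Am / (B * T)
Step 1 — B * T = 24.2 * 10.4 = 251.68 m^2
Step 2 — Cm = 240.8 / 251.68 ≈ 0.95677 (5 s.f.)

0.95677


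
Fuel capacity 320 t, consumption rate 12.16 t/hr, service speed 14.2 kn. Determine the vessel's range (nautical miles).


Formula: endurance = fuel / rate; range = endurance * speed
Step 1 — endurance = 320 / 12.16 = 26.3158 hours
Step 2 — range = 26.3158 * 14.2 ≈ 373.68 nautical miles (5 s.f.)

373.68 NM


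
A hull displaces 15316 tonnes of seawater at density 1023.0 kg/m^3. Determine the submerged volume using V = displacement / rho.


Formula: V = mass / rho
Step 1 — convert tonnes to kg: 15316 t * 1000 = 15316000 kg
Step 2 — V = 15316000 / 1023.0 ≈ 14972 m^3 (5 s.f.)

14972 m^3


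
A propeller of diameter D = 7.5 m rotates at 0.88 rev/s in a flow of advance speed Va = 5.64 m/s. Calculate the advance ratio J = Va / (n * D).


Formula: J = Va / (n * D)
Step 1 — n * D = 0.88 * 7.5 = 6.6
Step 2 — J = 5.64 / 6.6 ≈ 0.85455 (5 s.f.)

0.85455


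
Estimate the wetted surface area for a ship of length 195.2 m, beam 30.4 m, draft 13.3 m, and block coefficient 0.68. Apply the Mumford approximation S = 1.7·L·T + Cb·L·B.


Formula: S = 1.7*L*T + V/T with V = Cb*L*B*T, i.e. S = L * (1.7*T + Cb*B)
Step 1 — 1.7*T = 1.7 * 13.3 = 22.61 m
Step 2 — Cb*B = 0.68 * 30.4 = 20.672 m
Step 3 — 1.7*T + Cb*B = 22.61 + 20.672 = 43.282 m
Step 4 — S = 195.2 * 43.282 ≈ 8448.6 m^2 (5 s.f.)

8448.6 m^2


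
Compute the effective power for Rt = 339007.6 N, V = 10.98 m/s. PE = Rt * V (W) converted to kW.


Formula: PE = Rt * V / 1000 (kW)
Step 1 — PE (W) = 339007.6 * 10.98 = 3722303.448 W
Step 2 — PE (kW) = 3722303.448 / 1000 ≈ 3722.3 kW (5 s.f.)

3722.3 kW


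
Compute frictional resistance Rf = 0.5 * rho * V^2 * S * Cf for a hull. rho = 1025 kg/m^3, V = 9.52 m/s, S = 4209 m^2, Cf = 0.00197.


Formula: Rf = 0.5 * rho * V^2 * S * Cf
Step 1 — V^2 = 9.52^2 = 90.6304
Step 2 — 0.5 * rho * V^2 = 0.5 * 1025 * 90.6304 = 46448.08
Step 3 — Rf = 46448.08 * 4209 * 0.00197 ≈ 385130 N (5 s.f.)

385130 N


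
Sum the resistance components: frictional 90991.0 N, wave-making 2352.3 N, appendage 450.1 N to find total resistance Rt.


Formula: Rt = Rf + Rw + Ra
Substituting: Rt = 90991.0 + 2352.3 + 450.1
Result: Rt = 93793.4 N

93793.4 N


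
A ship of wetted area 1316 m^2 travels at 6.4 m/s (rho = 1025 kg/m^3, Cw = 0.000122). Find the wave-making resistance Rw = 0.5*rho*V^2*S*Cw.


Formula: Rw = 0.5 * rho * V^2 * S * Cw
Step 1 — V^2 = 6.4^2 = 40.96
Step 2 — 0.5 * rho * V^2 = 0.5 * 1025 * 40.96 = 20992.0
Step 3 — Rw = 20992.0 * 1316 * 0.000122 ≈ 3370.3 N (5 s.f.)

3370.3 N


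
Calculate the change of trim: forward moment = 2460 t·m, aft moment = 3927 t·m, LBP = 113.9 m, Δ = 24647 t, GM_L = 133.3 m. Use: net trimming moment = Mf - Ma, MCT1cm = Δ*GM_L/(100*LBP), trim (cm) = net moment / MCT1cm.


Formula: net trimming moment = Mf - Ma; MCT1cm = Δ*GM_L/(100*LBP); trim = net moment / MCT1cm
Step 1 — net trimming moment = 2460 - 3927 = -1467 t·m
Step 2 — MCT1cm = 24647 * 133.3 / (100 * 113.9) = 288.45 t·m/cm
Step 3 — trim = -1467 / 288.45 ≈ -5.0858 cm (5 s.f.)

-5.0858 cm
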